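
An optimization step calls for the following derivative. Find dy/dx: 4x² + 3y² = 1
Differentiate: 8x + 6y·(dy/dx) = 0
dy/dx = -8x/(6y) = -(4/3)·(x/y)

Answer: dy/dx = -(4/3)·(x/y)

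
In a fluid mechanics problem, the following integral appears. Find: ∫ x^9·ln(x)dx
By parts: u=ln(x), dv=x^9 dx
du=1/x dx, v=x^10/10
=x^10·ln(x)/10 - ∫ x^9/10 dx
=x^10·ln(x)/10 - x^10/100 + C

Answer: x^10(ln(x)/10 - 1/100) + C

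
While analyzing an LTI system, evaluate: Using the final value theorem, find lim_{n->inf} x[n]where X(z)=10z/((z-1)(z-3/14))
Final value theorem: lim x[n]=lim_{z->1} (z-1)*X(z)
(z-1)*X(z)=10z/(z-3/14)
As z->1: 10/(1-3/14)=10/(11/14)=140/11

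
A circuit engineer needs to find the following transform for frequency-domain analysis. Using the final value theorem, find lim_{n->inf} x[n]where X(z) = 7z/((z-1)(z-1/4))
Final value theorem: lim x[n] = lim_{z->1} (z-1) * X(z)
(z-1) * X(z) = 7z/(z-1/4)
As z->1: 7/(1 - 1/4) = 7/(3/4) = 28/3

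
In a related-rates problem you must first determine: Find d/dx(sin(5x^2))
Chain rule: d/dx[sin(u)]=cos(u)·u' where u=5x^2
u'=10x

Answer: 10x·cos(5x^2)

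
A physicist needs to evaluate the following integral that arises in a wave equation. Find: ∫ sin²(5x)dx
Using identity sin²(u) = (1 - cos(2u))/2:
∫ (1 - cos(10x))/2 dx = x/2 - sin(10x)/20+C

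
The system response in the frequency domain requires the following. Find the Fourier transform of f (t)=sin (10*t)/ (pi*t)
sin(W*t)/(pi*t) = (W/pi)*sinc(W*t/pi) is the impulse response of the ideal low-pass filter with cutoff W (here W = 10).
Its Fourier transform is a rectangular function:
F(omega) = 1 for |omega| < 10, 0 otherwise

Answer: rect(omega/20) [i.e., 1 for |omega| < 10, 0 otherwise]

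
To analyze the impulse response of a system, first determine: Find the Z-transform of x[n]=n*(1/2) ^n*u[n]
Using the property Z{n*a^n*u[n]}=az/(z-a)^2
With a=1/2: X(z)=(1/2)z/(z - 1/2)^2, |z| > 1/2

Answer: (1/2)z/(z - 1/2)^2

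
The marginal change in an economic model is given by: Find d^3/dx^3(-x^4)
Apply power rule 3 times:
d^1: -4x^3
d^2: -12x^2
d^3: -24x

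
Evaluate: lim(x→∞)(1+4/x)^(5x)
Rewrite as [(1 + 4/x)^x]^5.
lim(1 + 4/x)^x = e^4, so limit = (e^4)^5 = e^20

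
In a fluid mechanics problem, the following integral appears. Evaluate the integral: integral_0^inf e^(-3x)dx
integral_0^inf e^(-3x) dx=[-1/3*e^(-3x)]_0^inf
=0 - (-1/3)=1/3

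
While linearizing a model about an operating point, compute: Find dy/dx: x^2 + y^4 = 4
Differentiate: 2x+4y^3·(dy/dx) = 0
dy/dx = -2x/(4y^3)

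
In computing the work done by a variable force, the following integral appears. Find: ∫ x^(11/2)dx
Power rule: ∫ x^(11/2) dx = x^(13/2)/(13/2) + C

Answer: (2/13)·x^(13/2) + C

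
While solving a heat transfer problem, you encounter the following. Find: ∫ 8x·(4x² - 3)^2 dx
Let u=4x² - 3, du=8x dx
∫ u^2 du=u^3/3+C

Answer: (4x² - 3)^3/3+C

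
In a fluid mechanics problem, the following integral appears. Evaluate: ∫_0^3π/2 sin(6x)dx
Antiderivative: -cos(6x)/6
Evaluate at bounds: [-cos(6·3π/2)/6] - [-cos(6·0)/6]
=(-(-1) + (1))/6=1/3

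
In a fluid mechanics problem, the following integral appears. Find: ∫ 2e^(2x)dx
Since d/dx[e^(2x)]=2e^(2x), we get 1 e^(2x)+C

Answer: e^(2x)+C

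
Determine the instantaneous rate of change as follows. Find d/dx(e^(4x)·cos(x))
Product rule: (fg)'=f'g + fg'
f=e^(4x), f'=4·e^(4x)
g=cos(x), g'=-sin(x)

Answer: 4·e^(4x)·cos(x) - e^(4x)·sin(x)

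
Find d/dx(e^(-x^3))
Chain rule: d/dx[e^u] = e^u · u' where u = -x^3
u' = -3x^2

Answer: -3x^2·e^(-x^3)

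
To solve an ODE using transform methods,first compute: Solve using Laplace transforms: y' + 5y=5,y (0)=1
Take L of both sides: sY(s) - 1 + 5Y(s)=5/s
Y(s)(s + 5)=5/s + 1
Y(s)=5/(s(s + 5)) + 1/(s + 5)
Partial fractions: 5/(s(s + 5))=1/s - 1/(s + 5)
So Y(s)=1/s
Inverse transform (L^(-1){1/s}=1, L^(-1){1/(s + 5)}=e^(-5t)):

Answer: y(t)=1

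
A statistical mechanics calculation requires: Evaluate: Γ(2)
Γ(n)=(n-1)! for positive integers
Γ(2)=1!=1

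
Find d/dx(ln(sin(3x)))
Chain rule: d/dx[ln(u)] = u'/u where u = sin(3x)
u' = 3cos(3x)

Answer: (3cos(3x))/(sin(3x))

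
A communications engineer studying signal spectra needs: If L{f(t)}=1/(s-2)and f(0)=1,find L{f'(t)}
L{f'(t)} = s·F(s) - f(0) = s/(s-2) - 1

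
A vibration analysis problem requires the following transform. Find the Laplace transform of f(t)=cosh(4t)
L{cosh(at)} = s/(s²-a²)
L{cosh(4t)} = s/(s²-16)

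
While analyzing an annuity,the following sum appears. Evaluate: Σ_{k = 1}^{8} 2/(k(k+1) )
Partial fractions: 2/(k(k + 1)) = 2/k - 2/(k + 1)
Telescoping sum: 2(1 - 1/9) = 2·8/9

Answer: 16/9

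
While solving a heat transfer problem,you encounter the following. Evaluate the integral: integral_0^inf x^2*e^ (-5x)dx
This is a Gamma integral. Substitute u = 5x (du = 5 dx):
integral_0^inf x^2*e^(-5x) dx = (1/5^3) integral_0^inf u^2*e^(-u) du
= Gamma(3)/5^3 = 2!/5^3 = 2/125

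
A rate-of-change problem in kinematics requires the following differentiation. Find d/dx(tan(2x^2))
Chain rule: d/dx[tan(u)] = sec²(u)·u' where u = 2x^2
u' = 4x

Answer: 4x·sec²(2x^2)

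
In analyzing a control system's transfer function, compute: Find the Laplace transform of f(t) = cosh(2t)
L{cosh(at)} = s/(s²-a²)
L{cosh(2t)} = s/(s²-4)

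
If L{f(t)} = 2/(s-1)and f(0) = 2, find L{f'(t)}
L{f'(t)} = s·F(s) - f(0) = 2s/(s-1) - 2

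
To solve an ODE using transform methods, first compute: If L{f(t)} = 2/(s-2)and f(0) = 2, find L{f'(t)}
L{f'(t)} = s·F(s) - f(0) = 2s/(s-2) - 2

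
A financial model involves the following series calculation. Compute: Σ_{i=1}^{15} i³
Using formula: Σ i^3=[n(n + 1)/2]²=[15·16/2]²=14400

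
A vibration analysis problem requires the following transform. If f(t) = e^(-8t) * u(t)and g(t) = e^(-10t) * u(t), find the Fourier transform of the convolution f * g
By the convolution theorem: F{f * g} = F(omega) * G(omega)
F(omega) = 1/(8 + j * omega), G(omega) = 1/(10 + j * omega)
F{f * g} = 1/((8 + j * omega)(10 + j * omega))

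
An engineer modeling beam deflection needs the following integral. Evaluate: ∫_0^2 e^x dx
Antiderivative: e^x
Evaluate: (e^2-1)

Answer: e^2-1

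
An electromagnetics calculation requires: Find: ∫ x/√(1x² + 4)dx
Let u=x² + 4, du=2x dx
∫ (1/2)·u^(-1/2) du=√u + C

Answer: √(x² + 4) + C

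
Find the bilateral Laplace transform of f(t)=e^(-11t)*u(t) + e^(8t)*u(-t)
For e^(-11t)*u(t): L=1/(s+11), Re(s) > -11
For e^(8t)*u(-t): L=-1/(s-8), Re(s) < 8
Combined: F(s)=1/(s+11)-1/(s-8), -11 < Re(s) < 8

Answer: 1/(s+11)-1/(s-8), ROC: -11 < Re(s) < 8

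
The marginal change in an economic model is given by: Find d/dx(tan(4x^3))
Chain rule: d/dx[tan(u)]=sec²(u)·u' where u=4x^3
u'=12x^2

Answer: 12x^2·sec²(4x^3)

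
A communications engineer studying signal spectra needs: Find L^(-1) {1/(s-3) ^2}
L^(-1){1/(s-a)^n}=t^(n-1)·e^(at)/(n-1)!
Here a=3, n=2: t^1·e^(3t)/1

Answer: t·e^(3t)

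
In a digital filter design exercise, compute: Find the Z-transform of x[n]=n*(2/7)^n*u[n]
Using the property Z{n*a^n*u[n]} = az/(z-a)^2
With a = 2/7: X(z) = (2/7)z/(z - 2/7)^2, |z| > 2/7

Answer: (2/7)z/(z - 2/7)^2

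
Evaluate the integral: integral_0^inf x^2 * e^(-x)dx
This is a Gamma integral. Substitute u = 1x:
integral_0^inf x^2*e^(-x) dx = (1/1^3) integral_0^inf u^2*e^(-u) du
= Gamma(3)/1^3 = 2!/1^3 = 2/1

Answer: 2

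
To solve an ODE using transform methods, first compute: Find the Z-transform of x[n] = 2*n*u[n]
Z{n*u[n]} = z/(z-1)^2
By linearity: Z{2*n*u[n]} = 2z/(z-1)^2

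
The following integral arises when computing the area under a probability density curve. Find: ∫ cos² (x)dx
Using identity cos²(u)=(1+cos(2u))/2:
∫ (1+cos(2x))/2 dx=x/2+sin(2x)/4+C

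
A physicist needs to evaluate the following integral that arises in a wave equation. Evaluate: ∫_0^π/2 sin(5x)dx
Antiderivative: -cos(5x)/5
Evaluate at bounds: [-cos(5·π/2)/5] - [-cos(5·0)/5]
=(-(0) + (1))/5=1/5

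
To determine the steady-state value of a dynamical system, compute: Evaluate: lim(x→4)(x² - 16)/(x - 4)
Factor: (x² - 16) = (x-4)(x+4)
Cancel (x-4): lim(x→4) (x+4) = 8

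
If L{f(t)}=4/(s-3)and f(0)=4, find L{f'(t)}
L{f'(t)}=s·F(s) - f(0)=4s/(s-3)-4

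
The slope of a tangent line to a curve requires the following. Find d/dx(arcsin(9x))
d/dx[arcsin(u)] = u'/√(1-u²), u = 9x, u' = 9

Answer: 9/√(1 - 81x²)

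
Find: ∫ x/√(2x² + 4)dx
Let u=2x²+4, du=4x dx
∫ (1/4)·u^(-1/2) du=√u/2+C

Answer: √(2x²+4)/2+C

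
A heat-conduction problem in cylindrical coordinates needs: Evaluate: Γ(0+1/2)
Γ(1/2)=√π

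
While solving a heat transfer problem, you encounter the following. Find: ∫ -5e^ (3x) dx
Since d/dx[e^(3x)] = 3e^(3x), we get -5/3 e^(3x)+C

Answer: (-5/3)e^(3x)+C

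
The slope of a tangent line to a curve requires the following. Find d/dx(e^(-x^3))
Chain rule: d/dx[e^u] = e^u · u' where u = -x^3
u' = -3x^2

Answer: -3x^2·e^(-x^3)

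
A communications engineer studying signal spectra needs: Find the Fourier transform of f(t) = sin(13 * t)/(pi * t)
sin(W * t)/(pi * t) = (W/pi) * sinc(W * t/pi) is the impulse response of the ideal low-pass filter with cutoff W (here W = 13).
Its Fourier transform is a rectangular function:
F(omega) = 1 for |omega| < 13, 0 otherwise

Answer: rect(omega/26) [i.e., 1 for |omega| < 13, 0 otherwise]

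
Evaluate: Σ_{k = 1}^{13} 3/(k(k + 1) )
Partial fractions: 3/(k(k + 1)) = 3/k - 3/(k + 1)
Telescoping sum: 3(1 - 1/14) = 3·13/14

Answer: 39/14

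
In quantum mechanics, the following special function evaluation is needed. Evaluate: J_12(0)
J_n(0)=0 for all n > 0 (Bessel function of first kind)
J_12(0)=0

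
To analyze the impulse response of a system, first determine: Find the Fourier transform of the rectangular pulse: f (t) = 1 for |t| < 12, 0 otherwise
F(omega)=integral from -12 to 12 of e^(-j*omega*t) dt
=2*sin(12*omega)/omega=24*sinc(12*omega/pi)

Answer: 2*sin(12*omega)/omega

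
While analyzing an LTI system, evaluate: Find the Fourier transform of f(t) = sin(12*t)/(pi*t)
sin(W * t)/(pi * t) = (W/pi) * sinc(W * t/pi) is the impulse response of the ideal low-pass filter with cutoff W (here W = 12).
Its Fourier transform is a rectangular function:
F(omega) = 1 for |omega| < 12, 0 otherwise

Answer: rect(omega/24) [i.e., 1 for |omega| < 12, 0 otherwise]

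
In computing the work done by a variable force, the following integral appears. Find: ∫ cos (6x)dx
Using substitution u = 6x: ∫ cos(u) du/6 = sin(u)/6 + C

Answer: (1/6)sin(6x) + C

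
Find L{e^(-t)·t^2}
First shifting: L{e^(at)f(t)} = F(s-a)
L{t^2} = 2/s^3
Shift s → s + 1: 2/(s + 1)^3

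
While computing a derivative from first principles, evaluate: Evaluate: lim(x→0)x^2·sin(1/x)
Squeeze theorem: -|x^2| ≤ x^2·sin(1/x) ≤ |x^2|
Since x^2 → 0 as x → 0, by squeeze theorem the limit is 0

Answer: 0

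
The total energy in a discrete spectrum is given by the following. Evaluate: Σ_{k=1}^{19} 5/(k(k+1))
Partial fractions: 5/(k(k + 1))=5/k - 5/(k + 1)
Telescoping sum: 5(1 - 1/20)=5·19/20

Answer: 19/4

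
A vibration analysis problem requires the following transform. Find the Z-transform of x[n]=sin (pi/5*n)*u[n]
Z{sin(w0 * n) * u[n]}=z * sin(w0)/(z^2-2z * cos(w0)+1)
With w0=pi/5: X(z)=z * sin(pi/5)/(z^2-2z * cos(pi/5)+1)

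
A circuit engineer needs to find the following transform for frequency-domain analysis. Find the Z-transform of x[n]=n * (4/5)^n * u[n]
Using the property Z{n*a^n*u[n]} = az/(z-a)^2
With a = 4/5: X(z) = (4/5)z/(z - 4/5)^2, |z| > 4/5

Answer: (4/5)z/(z - 4/5)^2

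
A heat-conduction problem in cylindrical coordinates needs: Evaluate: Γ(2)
Γ(n)=(n-1)! for positive integers
Γ(2)=1!=1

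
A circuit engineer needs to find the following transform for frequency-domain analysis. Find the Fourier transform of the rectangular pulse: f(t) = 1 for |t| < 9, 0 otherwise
F(omega)=integral from -9 to 9 of e^(-j * omega * t) dt
=2 * sin(9 * omega)/omega=18 * sinc(9 * omega/pi)

Answer: 2 * sin(9 * omega)/omega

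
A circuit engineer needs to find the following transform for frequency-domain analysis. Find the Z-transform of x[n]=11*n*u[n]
Z{n*u[n]} = z/(z-1)^2
By linearity: Z{11*n*u[n]} = 11z/(z-1)^2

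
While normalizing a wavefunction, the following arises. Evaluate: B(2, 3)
B(x,y) = Γ(x)Γ(y)/Γ(x + y) = (x-1)!(y-1)!/(x + y-1)!
B(2,3) = 1!·2!/4! = 1/12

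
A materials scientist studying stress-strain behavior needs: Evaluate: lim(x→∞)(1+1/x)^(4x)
Rewrite as [(1 + 1/x)^x]^4.
lim(1 + 1/x)^x = e^1, so limit = (e^1)^4 = e^4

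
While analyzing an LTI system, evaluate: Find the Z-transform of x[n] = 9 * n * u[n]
Z{n*u[n]} = z/(z-1)^2
By linearity: Z{9*n*u[n]} = 9z/(z-1)^2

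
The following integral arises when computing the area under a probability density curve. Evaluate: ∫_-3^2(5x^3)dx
Step 1: Find antiderivative F(x)=(5/4)x^4
Step 2: F(2) - F(-3)=20 - (405/4)=-325/4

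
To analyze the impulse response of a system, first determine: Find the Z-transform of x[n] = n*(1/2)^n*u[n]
Using the property Z{n*a^n*u[n]} = az/(z-a)^2
With a = 1/2: X(z) = (1/2)z/(z - 1/2)^2, |z| > 1/2

Answer: (1/2)z/(z - 1/2)^2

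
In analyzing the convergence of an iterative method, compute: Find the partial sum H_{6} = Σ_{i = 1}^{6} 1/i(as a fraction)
H_6=1 + 1/2 + 1/3 + ... + 1/6
=49/20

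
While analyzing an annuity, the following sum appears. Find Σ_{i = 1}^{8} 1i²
=1·n(n + 1)(2n + 1)/6=1·8·9·17/6=204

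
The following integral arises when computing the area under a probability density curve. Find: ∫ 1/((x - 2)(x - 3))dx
Partial fractions: 1/((x-2)(x-3)) = A/(x-2) + B/(x-3)
A = -1, B = 1
∫ [-1· 1/(x-2) + 1· 1/(x-3)] dx
= (1)[ln|x-3| - ln|x-2|] + C

Answer: ln|(x-3)/(x-2)| + C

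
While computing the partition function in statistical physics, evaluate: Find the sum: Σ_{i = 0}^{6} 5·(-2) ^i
Geometric series: S = a(1 - r^n)/(1 - r)
a = 5, r = -2, n = 7
S = 5(1+128)/3 = 215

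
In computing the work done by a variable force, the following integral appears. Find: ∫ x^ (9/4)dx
Power rule: ∫ x^(9/4) dx=x^(13/4)/(13/4) + C

Answer: (4/13)·x^(13/4) + C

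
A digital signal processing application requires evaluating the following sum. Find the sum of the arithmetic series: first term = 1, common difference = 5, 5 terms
Last term: a_n=1+(5-1)·5=21
Sum=n(a_1+a_n)/2=5(1+21)/2=55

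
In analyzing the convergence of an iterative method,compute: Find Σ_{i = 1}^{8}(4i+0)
=4·Σ i+0·8=4·36+0=144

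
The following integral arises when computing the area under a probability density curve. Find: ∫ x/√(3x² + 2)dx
Let u = 3x² + 2, du = 6x dx
∫ (1/6)·u^(-1/2) du = √u/3 + C

Answer: √(3x² + 2)/3 + C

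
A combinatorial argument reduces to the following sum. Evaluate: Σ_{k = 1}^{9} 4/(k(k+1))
Partial fractions: 4/(k(k + 1))=4/k - 4/(k + 1)
Telescoping sum: 4(1 - 1/10)=4·9/10

Answer: 18/5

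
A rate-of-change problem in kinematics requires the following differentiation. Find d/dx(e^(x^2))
Chain rule: d/dx[e^u] = e^u · u' where u = x^2
u' = 2x

Answer: 2x·e^(x^2)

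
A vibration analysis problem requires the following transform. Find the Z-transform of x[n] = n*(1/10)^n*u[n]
Using the property Z{n * a^n * u[n]}=az/(z-a)^2
With a=1/10: X(z)=(1/10)z/(z - 1/10)^2, |z| > 1/10

Answer: (1/10)z/(z - 1/10)^2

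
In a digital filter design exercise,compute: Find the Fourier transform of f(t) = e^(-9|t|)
Using the standard pair: F{e^(-a|t|)} = 2a/(a^2 + omega^2)
With a = 9: F(omega) = 18/(81 + omega^2)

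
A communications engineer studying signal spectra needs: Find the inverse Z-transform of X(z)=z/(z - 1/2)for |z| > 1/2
Standard pair: z/(z-a) <-> a^n * u[n] for causal signals
With a = 1/2: x[n] = (1/2)^n * u[n]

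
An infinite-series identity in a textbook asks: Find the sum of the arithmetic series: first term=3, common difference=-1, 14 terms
Last term: a_n=3+(14-1)·-1=-10
Sum=n(a_1+a_n)/2=14(3+(-10))/2=-49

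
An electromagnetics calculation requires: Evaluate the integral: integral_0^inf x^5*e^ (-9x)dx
This is a Gamma integral. Substitute u = 9x (du = 9 dx):
integral_0^inf x^5 * e^(-9x) dx = (1/9^6) integral_0^inf u^5 * e^(-u) du
= Gamma(6)/9^6 = 5!/9^6 = 120/531441

Answer: 40/177147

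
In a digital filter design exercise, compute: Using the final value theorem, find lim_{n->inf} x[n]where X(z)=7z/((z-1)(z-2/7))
Final value theorem: lim x[n] = lim_{z->1} (z-1) * X(z)
(z-1) * X(z) = 7z/(z-2/7)
As z->1: 7/(1 - 2/7) = 7/(5/7) = 49/5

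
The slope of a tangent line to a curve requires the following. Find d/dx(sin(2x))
Chain rule: d/dx[sin(u)] = cos(u)·u' where u = 2x
u' = 2

Answer: 2·cos(2x)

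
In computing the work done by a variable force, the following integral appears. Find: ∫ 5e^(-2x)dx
Since d/dx[e^(-2x)]=-2e^(-2x), we get -5/2 e^(-2x)+C

Answer: (-5/2)e^(-2x)+C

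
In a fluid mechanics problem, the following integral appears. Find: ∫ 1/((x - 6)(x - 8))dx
Partial fractions: 1/((x-6)(x-8))=A/(x-6) + B/(x-8)
A=-1/2, B=1/2
∫ [-1/2· 1/(x-6) + 1/2· 1/(x-8)] dx
=(1/2)[ln|x-8| - ln|x-6|] + C

Answer: (1/2)·ln|(x-8)/(x-6)| + C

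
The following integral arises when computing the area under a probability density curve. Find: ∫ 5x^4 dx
Using power rule: ∫ 5x^4 dx=5/5 x^5+C=x^5+C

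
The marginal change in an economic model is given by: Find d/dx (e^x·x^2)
Product rule: (fg)'=f'g + fg'
f=e^x, f'=e^x
g=x^2, g'=2x

Answer: e^x·x^2 + 2·e^x·x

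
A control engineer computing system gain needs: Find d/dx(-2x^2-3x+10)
Power rule: d/dx(ax^n) = n·a·x^(n-1)
Term by term: -4·x - 3

Answer: -4x - 3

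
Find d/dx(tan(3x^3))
Chain rule: d/dx[tan(u)]=sec²(u)·u' where u=3x^3
u'=9x^2

Answer: 9x^2·sec²(3x^3)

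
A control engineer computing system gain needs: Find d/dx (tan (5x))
Chain rule: d/dx[tan(u)]=sec²(u)·u' where u=5x
u'=5

Answer: 5·sec²(5x)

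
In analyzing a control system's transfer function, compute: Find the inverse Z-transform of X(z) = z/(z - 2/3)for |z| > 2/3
Standard pair: z/(z-a) <-> a^n*u[n] for causal signals
With a=2/3: x[n]=(2/3)^n*u[n]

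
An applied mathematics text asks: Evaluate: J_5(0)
J_n(0)=0 for all n > 0 (Bessel function of first kind)
J_5(0)=0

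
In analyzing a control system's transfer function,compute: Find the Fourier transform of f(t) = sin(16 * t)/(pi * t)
sin(W * t)/(pi * t)=(W/pi) * sinc(W * t/pi) is the impulse response of the ideal low-pass filter with cutoff W (here W=16).
Its Fourier transform is a rectangular function:
F(omega)=1 for |omega| < 16, 0 otherwise

Answer: rect(omega/32) [i.e., 1 for |omega| < 16, 0 otherwise]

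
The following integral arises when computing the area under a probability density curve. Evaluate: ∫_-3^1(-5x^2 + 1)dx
Step 1: Find antiderivative F(x)=(-5/3)x^3+x
Step 2: F(1) - F(-3)=-2/3 - (42)=-128/3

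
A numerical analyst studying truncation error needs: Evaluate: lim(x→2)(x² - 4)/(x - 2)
Factor: (x² - 4) = (x-2)(x + 2)
Cancel (x-2): lim(x→2) (x + 2) = 4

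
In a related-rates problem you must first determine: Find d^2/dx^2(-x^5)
Apply power rule 2 times:
d^1: -5x^4
d^2: -20x^3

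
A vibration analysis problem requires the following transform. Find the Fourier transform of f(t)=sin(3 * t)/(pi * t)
sin(W * t)/(pi * t) = (W/pi) * sinc(W * t/pi) is the impulse response of the ideal low-pass filter with cutoff W (here W = 3).
Its Fourier transform is a rectangular function:
F(omega) = 1 for |omega| < 3, 0 otherwise

Answer: rect(omega/6) [i.e., 1 for |omega| < 3, 0 otherwise]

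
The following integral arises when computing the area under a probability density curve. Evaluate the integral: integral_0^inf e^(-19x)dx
integral_0^inf e^(-19x) dx = [-1/19*e^(-19x)]_0^inf
= 0 - (-1/19) = 1/19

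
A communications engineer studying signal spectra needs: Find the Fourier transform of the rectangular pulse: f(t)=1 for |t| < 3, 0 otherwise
F(omega)=integral from -3 to 3 of e^(-j * omega * t) dt
=2 * sin(3 * omega)/omega=6 * sinc(3 * omega/pi)

Answer: 2 * sin(3 * omega)/omega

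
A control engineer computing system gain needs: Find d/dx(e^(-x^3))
Chain rule: d/dx[e^u] = e^u · u' where u = -x^3
u' = -3x^2

Answer: -3x^2·e^(-x^3)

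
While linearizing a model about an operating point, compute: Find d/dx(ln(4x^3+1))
Chain rule: d/dx[ln(u)] = u'/u where u = 4x^3+1
u' = 12x^2

Answer: (12x^2)/(4x^3+1)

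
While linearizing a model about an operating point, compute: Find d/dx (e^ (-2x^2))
Chain rule: d/dx[e^u]=e^u · u' where u=-2x^2
u'=-4x

Answer: -4x·e^(-2x^2)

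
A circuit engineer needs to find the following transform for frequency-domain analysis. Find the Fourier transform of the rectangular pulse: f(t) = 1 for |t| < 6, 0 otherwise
F(omega)=integral from -6 to 6 of e^(-j*omega*t) dt
=2*sin(6*omega)/omega=12*sinc(6*omega/pi)

Answer: 2*sin(6*omega)/omega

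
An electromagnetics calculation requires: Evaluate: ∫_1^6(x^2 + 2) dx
Step 1: Find antiderivative F(x) = (1/3)x^3 + 2x
Step 2: F(6) - F(1) = 84 - (7/3) = 245/3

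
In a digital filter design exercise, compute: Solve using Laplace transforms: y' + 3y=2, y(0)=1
Take L of both sides: sY(s)-1+3Y(s) = 2/s
Y(s)(s+3) = 2/s+1
Y(s) = 2/(s(s+3))+1/(s+3)
Partial fractions: 2/(s(s+3)) = (2/3)/s - (2/3)/(s+3)
So Y(s) = (2/3)/s+(1/3)/(s+3)
Inverse transform (L^(-1){1/s} = 1, L^(-1){1/(s+3)} = e^(-3t)):

Answer: y(t) = 2/3+(1/3)·e^(-3t)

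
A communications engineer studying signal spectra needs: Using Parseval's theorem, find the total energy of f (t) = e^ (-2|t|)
Parseval's theorem: E = integral |f(t)|^2 dt = (1/2pi) integral |F(omega)|^2 domega
E = integral_{-inf}^{inf} e^(-4|t|) dt = 2 * integral_0^inf e^(-4t) dt = 2/(2 * 2) = 1/2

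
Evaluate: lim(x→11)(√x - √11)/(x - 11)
Multiply by conjugate (√x + √11)/(√x + √11):
= (x - 11)/((x - 11)(√x + √11)) = 1/(√x + √11)
As x → 11: 1/(2√11)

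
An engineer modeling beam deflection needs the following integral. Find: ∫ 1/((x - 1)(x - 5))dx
Partial fractions: 1/((x-1)(x-5)) = A/(x-1)+B/(x-5)
A = -1/4, B = 1/4
∫ [-1/4· 1/(x-1)+1/4· 1/(x-5)] dx
= (1/4)[ln|x-5| - ln|x-1|]+C

Answer: (1/4)·ln|(x-5)/(x-1)|+C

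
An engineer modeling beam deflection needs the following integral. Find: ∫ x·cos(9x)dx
By parts: u=x, dv=cos(9x) dx
du=dx, v=sin(9x)/9
=x·sin(9x)/9 + cos(9x)/9² + C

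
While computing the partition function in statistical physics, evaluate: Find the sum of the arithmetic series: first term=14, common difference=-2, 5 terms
Last term: a_n=14+(5-1)·-2=6
Sum=n(a_1+a_n)/2=5(14+6)/2=50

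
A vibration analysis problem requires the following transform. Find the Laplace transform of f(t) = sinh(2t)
L{sinh(at)}=a/(s²-a²)
L{sinh(2t)}=2/(s²-4)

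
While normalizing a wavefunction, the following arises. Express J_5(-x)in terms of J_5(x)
For integer n: J_n(-x) = (-1)^n J_n(x)
With n = 5: J_5(-x) = (-1)^5 J_5(x) = -J_5(x)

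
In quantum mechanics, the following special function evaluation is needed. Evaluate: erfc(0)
erfc(x)=1 - erf(x); erfc(0)=1 - erf(0)=1 - 0=1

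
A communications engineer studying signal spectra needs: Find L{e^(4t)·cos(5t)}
First shifting: L{e^(at)f(t)} = F(s-a)
L{cos(5t)} = s/(s²+25)
Shift: (s-4)/((s-4)²+25)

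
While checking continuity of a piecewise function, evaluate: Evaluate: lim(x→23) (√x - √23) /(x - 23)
Multiply by conjugate (√x + √23)/(√x + √23):
=(x - 23)/((x - 23)(√x + √23))=1/(√x + √23)
As x → 23: 1/(2√23)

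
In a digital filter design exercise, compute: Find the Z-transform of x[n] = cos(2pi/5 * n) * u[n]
Z{cos(w0 * n) * u[n]} = z(z - cos(w0))/(z^2-2z * cos(w0)+1)
With w0 = 2pi/5: X(z) = z(z - cos(2pi/5))/(z^2-2z * cos(2pi/5)+1)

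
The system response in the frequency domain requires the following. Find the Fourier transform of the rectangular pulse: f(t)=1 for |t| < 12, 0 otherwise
F(omega)=integral from -12 to 12 of e^(-j * omega * t) dt
=2 * sin(12 * omega)/omega=24 * sinc(12 * omega/pi)

Answer: 2 * sin(12 * omega)/omega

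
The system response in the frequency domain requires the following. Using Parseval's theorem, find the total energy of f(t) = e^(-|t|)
Parseval's theorem: E = integral |f(t)|^2 dt = (1/2pi) integral |F(omega)|^2 domega
E = integral_{-inf}^{inf} e^(-2|t|) dt = 2*integral_0^inf e^(-2t) dt = 2/(2*1) = 1/1

Answer: 1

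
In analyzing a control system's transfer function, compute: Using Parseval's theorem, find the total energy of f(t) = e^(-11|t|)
Parseval's theorem: E = integral |f(t)|^2 dt = (1/2pi) integral |F(omega)|^2 domega
E = integral_{-inf}^{inf} e^(-22|t|) dt = 2*integral_0^inf e^(-22t) dt = 2/(2*11) = 1/11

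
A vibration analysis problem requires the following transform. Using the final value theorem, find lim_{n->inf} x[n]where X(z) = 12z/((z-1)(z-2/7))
Final value theorem: lim x[n] = lim_{z->1} (z-1)*X(z)
(z-1)*X(z) = 12z/(z-2/7)
As z->1: 12/(1 - 2/7) = 12/(5/7) = 84/5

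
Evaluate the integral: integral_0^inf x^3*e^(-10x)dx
This is a Gamma integral. Substitute u=10x (du=10 dx):
integral_0^inf x^3 * e^(-10x) dx=(1/10^4) integral_0^inf u^3 * e^(-u) du
=Gamma(4)/10^4=3!/10^4=6/10000

Answer: 3/5000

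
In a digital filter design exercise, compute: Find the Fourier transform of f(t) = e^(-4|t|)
Using the standard pair: F{e^(-a|t|)} = 2a/(a^2+omega^2)
With a = 4: F(omega) = 8/(16+omega^2)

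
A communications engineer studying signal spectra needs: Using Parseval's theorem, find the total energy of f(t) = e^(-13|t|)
Parseval's theorem: E=integral |f(t)|^2 dt=(1/2pi) integral |F(omega)|^2 domega
E=integral_{-inf}^{inf} e^(-26|t|) dt=2*integral_0^inf e^(-26t) dt=2/(2*13)=1/13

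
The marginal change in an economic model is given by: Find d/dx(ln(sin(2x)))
Chain rule: d/dx[ln(u)] = u'/u where u = sin(2x)
u' = 2cos(2x)

Answer: (2cos(2x))/(sin(2x))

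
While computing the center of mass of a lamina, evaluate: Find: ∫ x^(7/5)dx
Power rule: ∫ x^(7/5) dx = x^(12/5)/(12/5) + C

Answer: (5/12)·x^(12/5) + C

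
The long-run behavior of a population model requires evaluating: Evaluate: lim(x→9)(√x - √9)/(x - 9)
Multiply by conjugate (√x + √9)/(√x + √9):
= (x - 9)/((x - 9)(√x + √9)) = 1/(√x + √9)
As x → 9: 1/(2√9)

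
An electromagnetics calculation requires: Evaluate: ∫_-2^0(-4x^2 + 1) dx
Step 1: Find antiderivative F(x)=(-4/3)x^3 + x
Step 2: F(0) - F(-2)=0 - (26/3)=-26/3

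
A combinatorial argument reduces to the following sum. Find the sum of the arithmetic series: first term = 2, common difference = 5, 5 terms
Last term: a_n=2+(5-1)·5=22
Sum=n(a_1+a_n)/2=5(2+22)/2=60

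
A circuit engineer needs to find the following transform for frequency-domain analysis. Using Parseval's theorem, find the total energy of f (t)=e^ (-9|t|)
Parseval's theorem: E=integral |f(t)|^2 dt=(1/2pi) integral |F(omega)|^2 domega
E=integral_{-inf}^{inf} e^(-18|t|) dt=2*integral_0^inf e^(-18t) dt=2/(2*9)=1/9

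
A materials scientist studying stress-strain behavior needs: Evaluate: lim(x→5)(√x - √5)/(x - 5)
Multiply by conjugate (√x + √5)/(√x + √5):
= (x - 5)/((x - 5)(√x + √5)) = 1/(√x + √5)
As x → 5: 1/(2√5)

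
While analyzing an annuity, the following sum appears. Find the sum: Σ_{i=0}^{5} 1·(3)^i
Geometric series: S = a(1 - r^n)/(1 - r)
a = 1, r = 3, n = 6
S = 1(1-729)/-2 = 364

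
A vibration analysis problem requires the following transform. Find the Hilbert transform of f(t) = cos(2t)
The Hilbert transform shifts each frequency component by -pi/2.
H{cos(wt)}=sin(wt)
With w=2: H{cos(2t)}=sin(2t)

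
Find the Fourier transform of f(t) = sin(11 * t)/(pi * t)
sin(W*t)/(pi*t)=(W/pi)*sinc(W*t/pi) is the impulse response of the ideal low-pass filter with cutoff W (here W=11).
Its Fourier transform is a rectangular function:
F(omega)=1 for |omega| < 11, 0 otherwise

Answer: rect(omega/22) [i.e., 1 for |omega| < 11, 0 otherwise]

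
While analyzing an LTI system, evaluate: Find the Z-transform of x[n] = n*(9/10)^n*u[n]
Using the property Z{n * a^n * u[n]}=az/(z-a)^2
With a=9/10: X(z)=(9/10)z/(z - 9/10)^2, |z| > 9/10

Answer: (9/10)z/(z - 9/10)^2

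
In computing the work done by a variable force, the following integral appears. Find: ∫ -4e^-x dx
Since d/dx[e^-x]=- e^-x, we get 4e^-x + C

Answer: 4e^-x + C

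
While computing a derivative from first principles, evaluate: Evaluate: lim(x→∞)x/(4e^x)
Apply L'Hôpital 1 times (∞/∞ each time):
Eventually get 1!/(4e^x) → 0

Answer: 0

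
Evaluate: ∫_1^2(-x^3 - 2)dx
Step 1: Find antiderivative F(x)=(-1/4)x^4 - 2x
Step 2: F(2) - F(1)=-8 - (-9/4)=-23/4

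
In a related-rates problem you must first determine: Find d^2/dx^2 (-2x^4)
Apply power rule 2 times:
d^1: -8x^3
d^2: -24x^2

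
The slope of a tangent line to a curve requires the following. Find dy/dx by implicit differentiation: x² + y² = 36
Differentiate both sides: 2x+2y·(dy/dx)=0
Solve: dy/dx=-2x/(2y)=-x/y

Answer: dy/dx=-x/y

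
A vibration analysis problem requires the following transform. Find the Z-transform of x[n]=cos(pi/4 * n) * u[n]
Z{cos(w0*n)*u[n]}=z(z - cos(w0))/(z^2-2z*cos(w0)+1)
With w0=pi/4: X(z)=z(z - cos(pi/4))/(z^2-2z*cos(pi/4)+1)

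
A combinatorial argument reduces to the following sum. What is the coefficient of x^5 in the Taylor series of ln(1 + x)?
ln(1 + x)=Σ (-1)^(n + 1) x^n/n
Coefficient of x^5=(-1)^6/5=1/5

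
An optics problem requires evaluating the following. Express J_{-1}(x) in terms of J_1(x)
For integer n: J_{-n}(x) = (-1)^n J_n(x)
With n = 1: J_{-1}(x) = (-1)^1 J_1(x) = -J_1(x)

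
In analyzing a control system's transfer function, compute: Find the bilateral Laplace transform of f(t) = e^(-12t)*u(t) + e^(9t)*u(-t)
For e^(-12t)*u(t): L = 1/(s + 12), Re(s) > -12
For e^(9t)*u(-t): L = -1/(s-9), Re(s) < 9
Combined: F(s) = 1/(s + 12) - 1/(s-9), -12 < Re(s) < 9

Answer: 1/(s + 12) - 1/(s-9), ROC: -12 < Re(s) < 9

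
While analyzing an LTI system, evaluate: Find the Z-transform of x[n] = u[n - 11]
Using the time-shift property: Z{u[n-11]}=z^(-11)*z/(z-1)
=z^(-10)/(z-1)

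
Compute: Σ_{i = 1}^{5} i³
Using formula: Σ i^3 = [n(n+1)/2]² = [5·6/2]² = 225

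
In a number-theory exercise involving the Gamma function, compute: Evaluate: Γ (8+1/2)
Γ(n + 1/2) = (2n)!√π/(4^n·n!)
= 20922789888000√π/(65536·40320) = (2027025/256)·√π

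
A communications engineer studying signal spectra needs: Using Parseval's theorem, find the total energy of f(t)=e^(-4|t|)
Parseval's theorem: E = integral |f(t)|^2 dt = (1/2pi) integral |F(omega)|^2 domega
E = integral_{-inf}^{inf} e^(-8|t|) dt = 2*integral_0^inf e^(-8t) dt = 2/(2*4) = 1/4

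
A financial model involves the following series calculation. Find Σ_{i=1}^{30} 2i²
= 2·n(n+1)(2n+1)/6 = 2·30·31·61/6 = 18910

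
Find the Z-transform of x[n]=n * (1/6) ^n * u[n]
Using the property Z{n*a^n*u[n]} = az/(z-a)^2
With a = 1/6: X(z) = (1/6)z/(z - 1/6)^2, |z| > 1/6

Answer: (1/6)z/(z - 1/6)^2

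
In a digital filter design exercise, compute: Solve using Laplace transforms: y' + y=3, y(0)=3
Take L of both sides: sY(s)-3+Y(s) = 3/s
Y(s)(s+1) = 3/s+3
Y(s) = 3/(s(s+1))+3/(s+1)
Partial fractions: 3/(s(s+1)) = 3/s - 3/(s+1)
So Y(s) = 3/s
Inverse transform (L^(-1){1/s} = 1, L^(-1){1/(s+1)} = e^(-t)):

Answer: y(t) = 3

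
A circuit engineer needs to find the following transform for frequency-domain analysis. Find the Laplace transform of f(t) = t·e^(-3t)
L{t·e^(at)}=1/(s-a)²
L{t·e^(-3t)}=1/(s+3)²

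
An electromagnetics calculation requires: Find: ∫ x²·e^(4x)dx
Integration by parts twice:
First: u = x², dv = e^(4x) dx => x²e^(4x)/4 - (2/4)∫ xe^(4x) dx
Second (∫ xe^(4x) dx): xe^(4x)/4 - e^(4x)/16
Combining: e^(4x)(x²/4-2x/16+2/64)+C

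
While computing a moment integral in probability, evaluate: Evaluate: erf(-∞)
erf(-∞)=-1 (the error function is odd, so erf(-∞)=-erf(∞)=-1)

Answer: -1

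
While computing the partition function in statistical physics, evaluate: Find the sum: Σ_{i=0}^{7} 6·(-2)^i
Geometric series: S = a(1 - r^n)/(1 - r)
a = 6, r = -2, n = 8
S = 6(1-256)/3 = -510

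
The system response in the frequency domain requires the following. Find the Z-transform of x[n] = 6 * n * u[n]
Z{n*u[n]} = z/(z-1)^2
By linearity: Z{6*n*u[n]} = 6z/(z-1)^2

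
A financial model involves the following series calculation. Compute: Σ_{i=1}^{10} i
Using formula: Σ i^1 = n(n + 1)/2 = 10·11/2 = 55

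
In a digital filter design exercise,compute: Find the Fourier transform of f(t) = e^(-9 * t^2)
The Fourier transform of a Gaussian e^(-a * t^2) is sqrt(pi/a) * e^(-omega^2/(4a)).
With a = 9: F(omega) = sqrt(pi)/3 * e^(-omega^2/36)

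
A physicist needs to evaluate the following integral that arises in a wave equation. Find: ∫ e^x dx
Since d/dx[e^x]=+ e^x, we get 1e^x + C

Answer: e^x + C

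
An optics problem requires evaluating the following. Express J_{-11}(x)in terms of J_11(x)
For integer n: J_{-n}(x)=(-1)^n J_n(x)
With n=11: J_{-11}(x)=(-1)^11 J_11(x)=-J_11(x)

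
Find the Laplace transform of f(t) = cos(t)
L{cos(wt)}=s/(s² + w²)
L{cos(t)}=s/(s² + 1)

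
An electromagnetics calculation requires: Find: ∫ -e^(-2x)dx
Since d/dx[e^(-2x)]=-2e^(-2x), we get 1/2 e^(-2x) + C

Answer: (1/2)e^(-2x) + C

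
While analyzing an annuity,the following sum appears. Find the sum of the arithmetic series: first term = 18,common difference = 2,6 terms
Last term: a_n = 18 + (6 - 1)·2 = 28
Sum = n(a_1 + a_n)/2 = 6(18 + 28)/2 = 138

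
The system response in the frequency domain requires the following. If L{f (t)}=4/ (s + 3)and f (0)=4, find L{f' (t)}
L{f'(t)}=s·F(s) - f(0)=4s/(s+3)-4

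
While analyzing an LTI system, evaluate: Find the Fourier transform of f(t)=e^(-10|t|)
Using the standard pair: F{e^(-a|t|)}=2a/(a^2 + omega^2)
With a=10: F(omega)=20/(100 + omega^2)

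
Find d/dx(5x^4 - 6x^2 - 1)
Power rule: d/dx(ax^n)=n·a·x^(n-1)
Term by term: 20·x^3-12·x

Answer: 20x^3-12x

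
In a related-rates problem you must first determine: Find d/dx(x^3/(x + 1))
Quotient rule: (f/g)'=(f'g - fg')/g²
f=x^3, f'=3x^2
g=x+1, g'=1

Answer: (3x^2·(x+1) - x^3)/(x+1)²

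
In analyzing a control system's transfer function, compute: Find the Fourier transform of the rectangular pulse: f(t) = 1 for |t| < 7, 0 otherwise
F(omega) = integral from -7 to 7 of e^(-j * omega * t) dt
= 2 * sin(7 * omega)/omega = 14 * sinc(7 * omega/pi)

Answer: 2 * sin(7 * omega)/omega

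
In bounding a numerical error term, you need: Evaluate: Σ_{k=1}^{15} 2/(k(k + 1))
Partial fractions: 2/(k(k + 1))=2/k - 2/(k + 1)
Telescoping sum: 2(1 - 1/16)=2·15/16

Answer: 15/8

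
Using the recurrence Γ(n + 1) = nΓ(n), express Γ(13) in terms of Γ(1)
Γ(13)=12Γ(12)=12·11Γ(11)=...=12!·Γ(1)=479001600·Γ(1)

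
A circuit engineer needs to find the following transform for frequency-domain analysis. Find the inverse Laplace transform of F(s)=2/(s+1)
L^(-1){2/(s-a)} = c·e^(at)
Here a = -1, c = 2

Answer: 2e^(-t)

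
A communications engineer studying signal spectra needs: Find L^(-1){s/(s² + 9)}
L^(-1){s/(s² + w²)} = cos(wt)
Here w = 3

Answer: cos(3t)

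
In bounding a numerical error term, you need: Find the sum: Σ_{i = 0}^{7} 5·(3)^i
Geometric series: S=a(1 - r^n)/(1 - r)
a=5, r=3, n=8
S=5(1-6561)/-2=16400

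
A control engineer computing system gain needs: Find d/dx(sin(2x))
Chain rule: d/dx[sin(u)] = cos(u)·u' where u = 2x
u' = 2

Answer: 2·cos(2x)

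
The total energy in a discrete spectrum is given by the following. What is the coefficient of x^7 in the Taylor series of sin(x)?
sin(x)=Σ (-1)^k x^(2k+1)/(2k+1)!
For x^7: (-1)^3/7!=-1/5040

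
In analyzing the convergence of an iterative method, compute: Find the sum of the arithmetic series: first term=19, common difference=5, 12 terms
Last term: a_n=19 + (12 - 1)·5=74
Sum=n(a_1 + a_n)/2=12(19 + 74)/2=558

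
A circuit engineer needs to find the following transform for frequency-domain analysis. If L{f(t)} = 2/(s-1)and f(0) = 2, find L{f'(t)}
L{f'(t)} = s·F(s) - f(0) = 2s/(s-1)-2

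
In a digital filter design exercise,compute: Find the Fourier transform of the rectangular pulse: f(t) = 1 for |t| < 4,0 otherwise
F(omega)=integral from -4 to 4 of e^(-j*omega*t) dt
=2*sin(4*omega)/omega=8*sinc(4*omega/pi)

Answer: 2*sin(4*omega)/omega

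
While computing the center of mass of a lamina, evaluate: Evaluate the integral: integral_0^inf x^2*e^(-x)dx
This is a Gamma integral. Substitute u=1x:
integral_0^inf x^2*e^(-x) dx=(1/1^3) integral_0^inf u^2*e^(-u) du
=Gamma(3)/1^3=2!/1^3=2/1

Answer: 2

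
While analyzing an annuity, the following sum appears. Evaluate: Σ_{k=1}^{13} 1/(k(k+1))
Partial fractions: 1/(k(k + 1)) = 1/k - 1/(k + 1)
Telescoping sum: 1(1 - 1/14) = 1·13/14

Answer: 13/14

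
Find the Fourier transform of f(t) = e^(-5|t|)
Using the standard pair: F{e^(-a|t|)} = 2a/(a^2 + omega^2)
With a = 5: F(omega) = 10/(25 + omega^2)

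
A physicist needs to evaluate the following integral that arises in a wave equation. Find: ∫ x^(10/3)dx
Power rule: ∫ x^(10/3) dx=x^(13/3)/(13/3) + C

Answer: (3/13)·x^(13/3) + C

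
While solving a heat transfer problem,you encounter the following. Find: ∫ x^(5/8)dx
Power rule: ∫ x^(5/8) dx = x^(13/8)/(13/8) + C

Answer: (8/13)·x^(13/8) + C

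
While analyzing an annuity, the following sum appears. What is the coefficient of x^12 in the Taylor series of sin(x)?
sin(x) has only odd powers. Coefficient of x^12=0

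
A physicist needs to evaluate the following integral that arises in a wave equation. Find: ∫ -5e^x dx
Since d/dx[e^x]=+e^x, we get -5e^x+C

Answer: -5e^x+C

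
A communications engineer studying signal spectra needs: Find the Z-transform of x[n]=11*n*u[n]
Z{n*u[n]}=z/(z-1)^2
By linearity: Z{11*n*u[n]}=11z/(z-1)^2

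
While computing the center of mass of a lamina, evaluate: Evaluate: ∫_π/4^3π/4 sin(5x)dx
Antiderivative: -cos(5x)/5
Evaluate at bounds: [-cos(5·3π/4)/5] - [-cos(5·π/4)/5]
=(-(√2/2) + (-√2/2))/5=-√2/5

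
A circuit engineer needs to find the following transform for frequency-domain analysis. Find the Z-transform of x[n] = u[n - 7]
Using the time-shift property: Z{u[n-7]}=z^(-7)*z/(z-1)
=z^(-6)/(z-1)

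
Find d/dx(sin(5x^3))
Chain rule: d/dx[sin(u)] = cos(u)·u' where u = 5x^3
u' = 15x^2

Answer: 15x^2·cos(5x^3)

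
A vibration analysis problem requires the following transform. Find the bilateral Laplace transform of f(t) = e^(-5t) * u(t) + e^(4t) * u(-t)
For e^(-5t) * u(t): L=1/(s+5), Re(s) > -5
For e^(4t) * u(-t): L=-1/(s-4), Re(s) < 4
Combined: F(s)=1/(s+5)-1/(s-4), -5 < Re(s) < 4

Answer: 1/(s+5)-1/(s-4), ROC: -5 < Re(s) < 4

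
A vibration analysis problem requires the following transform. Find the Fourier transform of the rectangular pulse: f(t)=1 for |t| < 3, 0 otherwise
F(omega) = integral from -3 to 3 of e^(-j * omega * t) dt
= 2 * sin(3 * omega)/omega = 6 * sinc(3 * omega/pi)

Answer: 2 * sin(3 * omega)/omega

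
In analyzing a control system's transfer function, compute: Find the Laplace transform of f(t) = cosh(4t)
L{cosh(at)}=s/(s²-a²)
L{cosh(4t)}=s/(s²-16)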